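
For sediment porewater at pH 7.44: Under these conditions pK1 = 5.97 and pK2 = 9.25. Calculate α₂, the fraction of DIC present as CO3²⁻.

α₂ = 0.0148

α₂ = 1 / (1 + [H⁺]/K2 + [H⁺]²/(K1K2)) = 1 / (1 + 10^+1.81 + 10^+0.34)
   = 1 / (1 + 64.565 + 2.1878) = 1/67.753 = 0.01476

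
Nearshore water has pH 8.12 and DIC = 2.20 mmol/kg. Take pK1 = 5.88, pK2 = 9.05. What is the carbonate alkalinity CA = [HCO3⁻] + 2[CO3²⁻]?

CA = 2.42 mmol/kg

CA = [HCO3⁻] + 2[CO3²⁻] = (α₁ + 2α₂)·DIC
At pH 8.12: [H⁺]/K1 = 10^-2.24 = 0.0057544, K2/[H⁺] = 10^-0.93 = 0.11749
α₁ = 1/(1 + 0.0057544 + 0.11749) = 1/1.1232 = 0.8903; α₂ = α₁·K2/[H⁺] = 0.1046
α₁ + 2α₂ = 1.0995
CA = 1.0995 × 2.20 = 2.42 mmol/kg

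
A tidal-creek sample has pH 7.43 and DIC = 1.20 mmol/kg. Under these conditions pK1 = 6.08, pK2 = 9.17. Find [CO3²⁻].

[CO3²⁻] = 0.0205 mmol/kg

α₂ = 1 / (1 + [H⁺]/K2 + [H⁺]²/(K1K2)) = 1 / (1 + 10^+1.74 + 10^+0.39)
   = 1 / (1 + 54.954 + 2.4547) = 1/58.409 = 0.01712
[CO3²⁻] = α₂ × DIC = 0.01712 × 1.20 = 0.0205 mmol/kg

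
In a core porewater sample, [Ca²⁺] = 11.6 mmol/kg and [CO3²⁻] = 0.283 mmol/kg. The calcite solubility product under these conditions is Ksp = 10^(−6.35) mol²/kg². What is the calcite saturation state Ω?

Ω = 7.35

Ksp = 10^(−6.35) = 4.467×10^-7
Ω = [Ca²⁺][CO3²⁻]/Ksp = (11.6×10^-3)(0.283×10^-3) / 4.467×10^-7 = 7.35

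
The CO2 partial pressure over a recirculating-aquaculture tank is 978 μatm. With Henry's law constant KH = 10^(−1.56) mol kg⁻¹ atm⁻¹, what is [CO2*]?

KH = 10^(−1.56) = 2.754×10^-2 mol kg⁻¹ atm⁻¹
[CO2*] = KH · pCO2 = 2.754×10^-2 × 978×10^-6 atm = 2.69×10^-5 mol/kg

[CO2*] = 26.9 μmol/kg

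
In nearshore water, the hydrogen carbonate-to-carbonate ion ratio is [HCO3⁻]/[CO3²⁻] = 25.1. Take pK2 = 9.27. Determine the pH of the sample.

pH = 7.87

From K2 = [H⁺][CO3²⁻]/[HCO3⁻]:  pH = pK2 − log₁₀([HCO3⁻]/[CO3²⁻])
log₁₀(25.1) = +1.400
pH = 9.27 − (+1.400) = 7.87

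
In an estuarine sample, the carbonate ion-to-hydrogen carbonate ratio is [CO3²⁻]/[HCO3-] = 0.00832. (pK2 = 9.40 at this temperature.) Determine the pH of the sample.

From K2 = [H⁺][CO3²⁻]/[HCO3-]:  pH = pK2 + log₁₀([CO3²⁻]/[HCO3-])
log₁₀(0.00832) = -2.080
pH = 9.40 + (-2.080) = 7.32

pH = 7.32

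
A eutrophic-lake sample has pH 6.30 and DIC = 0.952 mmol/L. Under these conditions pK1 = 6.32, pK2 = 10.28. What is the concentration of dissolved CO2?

α₀ = 1 / (1 + K1/[H⁺] + K1K2/[H⁺]²) = 1 / (1 + 10^-0.02 + 10^-4.00)
   = 1 / (1 + 0.95499 + 0.00010000) = 1/1.9551 = 0.5115
[CO2*] = α₀ × DIC = 0.5115 × 0.952 = 0.487 mmol/L

[CO2*] = 0.487 mmol/L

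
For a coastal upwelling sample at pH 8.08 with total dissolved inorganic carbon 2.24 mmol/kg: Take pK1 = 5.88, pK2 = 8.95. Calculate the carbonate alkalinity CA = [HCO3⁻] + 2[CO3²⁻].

CA = 2.49 mmol/kg

CA = [HCO3⁻] + 2[CO3²⁻] = (α₁ + 2α₂)·DIC
At pH 8.08: [H⁺]/K1 = 10^-2.20 = 0.0063096, K2/[H⁺] = 10^-0.87 = 0.13490
α₁ = 1/(1 + 0.0063096 + 0.13490) = 1/1.1412 = 0.8763; α₂ = α₁·K2/[H⁺] = 0.1182
α₁ + 2α₂ = 1.1127
CA = 1.1127 × 2.24 = 2.49 mmol/kg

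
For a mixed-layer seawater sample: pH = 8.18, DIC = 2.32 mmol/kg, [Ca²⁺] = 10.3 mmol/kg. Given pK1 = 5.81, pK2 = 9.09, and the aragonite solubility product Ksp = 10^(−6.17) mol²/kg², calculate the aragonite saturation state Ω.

Ω = 3.86

α₂ = 1 / (1 + [H⁺]/K2 + [H⁺]²/(K1K2)) = 1 / (1 + 10^+0.91 + 10^-1.46)
   = 1 / (1 + 8.1283 + 0.034674) = 1/9.1630 = 0.1091
[CO3²⁻] = α₂ × DIC = 0.1091 × 2.32 = 0.2532 mmol/kg
Ksp = 10^(−6.17) = 6.761×10^-7
Ω = [Ca²⁺][CO3²⁻]/Ksp = (10.3×10^-3)(2.532×10^-4) / 6.761×10^-7 = 3.86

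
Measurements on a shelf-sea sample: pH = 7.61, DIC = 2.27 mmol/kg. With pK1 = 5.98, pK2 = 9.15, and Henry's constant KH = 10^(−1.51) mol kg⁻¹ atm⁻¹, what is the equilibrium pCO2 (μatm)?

α₀ = 1 / (1 + K1/[H⁺] + K1K2/[H⁺]²) = 1 / (1 + 10^+1.63 + 10^+0.09)
   = 1 / (1 + 42.658 + 1.2303) = 1/44.888 = 0.02228
[CO2*] = α₀ × DIC = 0.02228 × 2.27 = 0.05057 mmol/kg
pCO2 = [CO2*]/KH = 5.057×10^-5 / 3.090×10^-2 = 1640 μatm

pCO2 = 1640 μatm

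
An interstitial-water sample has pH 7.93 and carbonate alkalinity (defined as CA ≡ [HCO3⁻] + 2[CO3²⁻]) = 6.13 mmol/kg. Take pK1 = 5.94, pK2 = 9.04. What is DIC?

DIC = 5.77 mmol/kg

CA = [HCO3⁻] + 2[CO3²⁻] = (α₁ + 2α₂)·DIC
At pH 7.93: [H⁺]/K1 = 10^-1.99 = 0.010233, K2/[H⁺] = 10^-1.11 = 0.077625
α₁ = 1/(1 + 0.010233 + 0.077625) = 1/1.0879 = 0.9192; α₂ = α₁·K2/[H⁺] = 0.07136
α₁ + 2α₂ = 1.0619
DIC = CA / (α₁ + 2α₂) = 6.13 / 1.0619 = 5.77 mmol/kg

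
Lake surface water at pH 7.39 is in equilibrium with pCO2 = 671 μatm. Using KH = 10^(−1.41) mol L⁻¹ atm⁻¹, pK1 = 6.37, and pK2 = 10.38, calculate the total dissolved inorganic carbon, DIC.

[CO2*] = KH · pCO2 = 10^(−1.41) × 671×10^-6 = 2.610×10^-5 mol/L
α₀ = 1/(1 + K1/[H⁺] + K1K2/[H⁺]²) = 1/(1 + 10^+1.02 + 10^-1.97) = 0.08709
DIC = [CO2*]/α₀ = 2.610×10^-5 / 0.08709 = 0.300 mmol/L

DIC = 0.300 mmol/L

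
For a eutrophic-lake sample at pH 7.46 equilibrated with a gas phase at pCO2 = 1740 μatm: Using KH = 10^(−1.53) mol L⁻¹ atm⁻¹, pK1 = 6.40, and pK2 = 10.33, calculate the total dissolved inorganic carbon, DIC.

DIC = 0.642 mmol/L

[CO2*] = KH · pCO2 = 10^(−1.53) × 1740×10^-6 = 5.135×10^-5 mol/L
α₀ = 1/(1 + K1/[H⁺] + K1K2/[H⁺]²) = 1/(1 + 10^+1.06 + 10^-1.81) = 0.08002
DIC = [CO2*]/α₀ = 5.135×10^-5 / 0.08002 = 0.642 mmol/L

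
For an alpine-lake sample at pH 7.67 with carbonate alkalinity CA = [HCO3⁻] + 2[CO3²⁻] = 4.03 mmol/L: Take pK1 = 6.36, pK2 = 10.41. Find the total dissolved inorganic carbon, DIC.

CA = [HCO3⁻] + 2[CO3²⁻] = (α₁ + 2α₂)·DIC
At pH 7.67: [H⁺]/K1 = 10^-1.31 = 0.048978, K2/[H⁺] = 10^-2.74 = 0.0018197
α₁ = 1/(1 + 0.048978 + 0.0018197) = 1/1.0508 = 0.9517; α₂ = α₁·K2/[H⁺] = 0.001732
α₁ + 2α₂ = 0.9551
DIC = CA / (α₁ + 2α₂) = 4.03 / 0.9551 = 4.22 mmol/L

DIC = 4.22 mmol/L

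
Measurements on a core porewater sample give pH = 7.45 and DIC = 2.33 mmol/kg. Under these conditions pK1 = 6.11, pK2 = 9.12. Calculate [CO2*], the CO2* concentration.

α₀ = 1 / (1 + K1/[H⁺] + K1K2/[H⁺]²) = 1 / (1 + 10^+1.34 + 10^-0.33)
   = 1 / (1 + 21.878 + 0.46774) = 1/23.345 = 0.04284
[CO2*] = α₀ × DIC = 0.04284 × 2.33 = 0.0998 mmol/kg

[CO2*] = 0.0998 mmol/kg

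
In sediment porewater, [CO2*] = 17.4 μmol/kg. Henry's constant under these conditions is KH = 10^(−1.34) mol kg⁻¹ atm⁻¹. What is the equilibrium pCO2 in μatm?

KH = 10^(−1.34) = 4.571×10^-2 mol kg⁻¹ atm⁻¹
pCO2 = [CO2*]/KH = 17.4×10^-6 / 4.571×10^-2 = 3.81×10^-4 atm = 381 μatm

pCO2 = 381 μatm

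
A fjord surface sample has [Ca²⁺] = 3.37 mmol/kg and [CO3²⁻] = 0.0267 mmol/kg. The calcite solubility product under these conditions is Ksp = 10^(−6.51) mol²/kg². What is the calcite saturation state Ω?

Ksp = 10^(−6.51) = 3.090×10^-7
Ω = [Ca²⁺][CO3²⁻]/Ksp = (3.37×10^-3)(0.0267×10^-3) / 3.090×10^-7 = 0.291

Ω = 0.291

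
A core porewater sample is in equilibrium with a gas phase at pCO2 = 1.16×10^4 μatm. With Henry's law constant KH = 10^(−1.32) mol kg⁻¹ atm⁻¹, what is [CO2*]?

[CO2*] = 555 μmol/kg

KH = 10^(−1.32) = 4.786×10^-2 mol kg⁻¹ atm⁻¹
[CO2*] = KH · pCO2 = 4.786×10^-2 × 1.16×10^4×10^-6 atm = 5.55×10^-4 mol/kg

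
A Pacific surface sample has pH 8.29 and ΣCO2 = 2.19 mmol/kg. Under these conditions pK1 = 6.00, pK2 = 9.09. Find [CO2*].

α₀ = 1 / (1 + K1/[H⁺] + K1K2/[H⁺]²) = 1 / (1 + 10^+2.29 + 10^+1.49)
   = 1 / (1 + 194.98 + 30.903) = 1/226.89 = 0.004407
[CO2*] = α₀ × DIC = 0.004407 × 2.19 = 0.00965 mmol/kg = 9.65 μmol/kg

[CO2*] = 9.65 μmol/kg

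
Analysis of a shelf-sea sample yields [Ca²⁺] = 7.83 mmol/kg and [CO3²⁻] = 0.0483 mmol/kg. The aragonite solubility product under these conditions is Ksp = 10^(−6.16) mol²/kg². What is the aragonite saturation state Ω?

Ω = 0.547

Ksp = 10^(−6.16) = 6.918×10^-7
Ω = [Ca²⁺][CO3²⁻]/Ksp = (7.83×10^-3)(0.0483×10^-3) / 6.918×10^-7 = 0.547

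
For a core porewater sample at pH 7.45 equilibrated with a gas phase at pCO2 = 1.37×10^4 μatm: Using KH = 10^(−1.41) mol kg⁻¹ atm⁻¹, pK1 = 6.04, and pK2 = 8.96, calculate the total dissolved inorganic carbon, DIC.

[CO2*] = KH · pCO2 = 10^(−1.41) × 1.37×10^4×10^-6 = 5.330×10^-4 mol/kg
α₀ = 1/(1 + K1/[H⁺] + K1K2/[H⁺]²) = 1/(1 + 10^+1.41 + 10^-0.10) = 0.03637
DIC = [CO2*]/α₀ = 5.330×10^-4 / 0.03637 = 14.7 mmol/kg

DIC = 14.7 mmol/kg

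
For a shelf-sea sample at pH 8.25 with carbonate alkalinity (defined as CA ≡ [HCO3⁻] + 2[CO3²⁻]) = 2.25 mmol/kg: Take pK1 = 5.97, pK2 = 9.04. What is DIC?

DIC = 1.98 mmol/kg

CA = [HCO3⁻] + 2[CO3²⁻] = (α₁ + 2α₂)·DIC
At pH 8.25: [H⁺]/K1 = 10^-2.28 = 0.0052481, K2/[H⁺] = 10^-0.79 = 0.16218
α₁ = 1/(1 + 0.0052481 + 0.16218) = 1/1.1674 = 0.8566; α₂ = α₁·K2/[H⁺] = 0.1389
α₁ + 2α₂ = 1.1344
DIC = CA / (α₁ + 2α₂) = 2.25 / 1.1344 = 1.98 mmol/kg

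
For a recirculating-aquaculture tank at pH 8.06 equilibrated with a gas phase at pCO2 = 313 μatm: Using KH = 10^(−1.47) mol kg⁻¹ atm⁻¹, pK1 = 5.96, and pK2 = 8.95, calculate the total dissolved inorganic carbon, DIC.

DIC = 1.52 mmol/kg

[CO2*] = KH · pCO2 = 10^(−1.47) × 313×10^-6 = 1.061×10^-5 mol/kg
α₀ = 1/(1 + K1/[H⁺] + K1K2/[H⁺]²) = 1/(1 + 10^+2.10 + 10^+1.21) = 0.006988
DIC = [CO2*]/α₀ = 1.061×10^-5 / 0.006988 = 1.52 mmol/kg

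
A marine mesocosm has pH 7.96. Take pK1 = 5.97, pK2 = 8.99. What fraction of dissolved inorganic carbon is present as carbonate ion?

α₂ = 1 / (1 + [H⁺]/K2 + [H⁺]²/(K1K2)) = 1 / (1 + 10^+1.03 + 10^-0.96)
   = 1 / (1 + 10.715 + 0.10965) = 1/11.825 = 0.08457

α₂ = 0.0846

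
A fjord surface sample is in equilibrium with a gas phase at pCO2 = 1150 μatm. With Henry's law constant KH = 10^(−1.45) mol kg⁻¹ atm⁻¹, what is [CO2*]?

KH = 10^(−1.45) = 3.548×10^-2 mol kg⁻¹ atm⁻¹
[CO2*] = KH · pCO2 = 3.548×10^-2 × 1150×10^-6 atm = 4.08×10^-5 mol/kg

[CO2*] = 40.8 μmol/kg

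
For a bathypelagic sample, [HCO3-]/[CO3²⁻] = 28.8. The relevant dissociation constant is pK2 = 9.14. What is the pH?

pH = 7.68

From K2 = [H⁺][CO3²⁻]/[HCO3-]:  pH = pK2 − log₁₀([HCO3-]/[CO3²⁻])
log₁₀(28.8) = +1.459
pH = 9.14 − (+1.459) = 7.68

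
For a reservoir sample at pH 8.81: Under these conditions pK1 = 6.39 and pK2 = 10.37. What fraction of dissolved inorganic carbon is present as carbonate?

α₂ = 0.0267

α₂ = 1 / (1 + [H⁺]/K2 + [H⁺]²/(K1K2)) = 1 / (1 + 10^+1.56 + 10^-0.86)
   = 1 / (1 + 36.308 + 0.13804) = 1/37.446 = 0.02671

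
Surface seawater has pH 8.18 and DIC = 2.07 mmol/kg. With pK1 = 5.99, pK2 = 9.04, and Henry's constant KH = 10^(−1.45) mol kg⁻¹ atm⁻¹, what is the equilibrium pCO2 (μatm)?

pCO2 = 329 μatm

α₀ = 1 / (1 + K1/[H⁺] + K1K2/[H⁺]²) = 1 / (1 + 10^+2.19 + 10^+1.33)
   = 1 / (1 + 154.88 + 21.380) = 1/177.26 = 0.005641
[CO2*] = α₀ × DIC = 0.005641 × 2.07 = 0.01168 mmol/kg = 11.68 μmol/kg
pCO2 = [CO2*]/KH = 1.168×10^-5 / 3.548×10^-2 = 329 μatm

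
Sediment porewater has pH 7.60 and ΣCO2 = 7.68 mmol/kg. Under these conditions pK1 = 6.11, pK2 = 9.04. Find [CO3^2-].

[CO3²⁻] = 0.261 mmol/kg

α₂ = 1 / (1 + [H⁺]/K2 + [H⁺]²/(K1K2)) = 1 / (1 + 10^+1.44 + 10^-0.05)
   = 1 / (1 + 27.542 + 0.89125) = 1/29.434 = 0.03397
[CO3²⁻] = α₂ × DIC = 0.03397 × 7.68 = 0.261 mmol/kg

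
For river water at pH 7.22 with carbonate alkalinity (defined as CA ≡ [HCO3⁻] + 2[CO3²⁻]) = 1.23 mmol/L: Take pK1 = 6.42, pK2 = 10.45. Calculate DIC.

DIC = 1.42 mmol/L

CA = [HCO3⁻] + 2[CO3²⁻] = (α₁ + 2α₂)·DIC
At pH 7.22: [H⁺]/K1 = 10^-0.80 = 0.15849, K2/[H⁺] = 10^-3.23 = 0.00058884
α₁ = 1/(1 + 0.15849 + 0.00058884) = 1/1.1591 = 0.8628; α₂ = α₁·K2/[H⁺] = 0.0005080
α₁ + 2α₂ = 0.8638
DIC = CA / (α₁ + 2α₂) = 1.23 / 0.8638 = 1.42 mmol/L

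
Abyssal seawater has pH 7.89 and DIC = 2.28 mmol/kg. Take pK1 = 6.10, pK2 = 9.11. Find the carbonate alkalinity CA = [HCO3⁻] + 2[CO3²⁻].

CA = 2.37 mmol/kg

CA = [HCO3⁻] + 2[CO3²⁻] = (α₁ + 2α₂)·DIC
At pH 7.89: [H⁺]/K1 = 10^-1.79 = 0.016218, K2/[H⁺] = 10^-1.22 = 0.060256
α₁ = 1/(1 + 0.016218 + 0.060256) = 1/1.0765 = 0.9290; α₂ = α₁·K2/[H⁺] = 0.05598
α₁ + 2α₂ = 1.0409
CA = 1.0409 × 2.28 = 2.37 mmol/kg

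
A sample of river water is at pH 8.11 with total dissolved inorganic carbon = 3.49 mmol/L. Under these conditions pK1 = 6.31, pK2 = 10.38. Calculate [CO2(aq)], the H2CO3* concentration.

[CO2*] = 0.0542 mmol/L

α₀ = 1 / (1 + K1/[H⁺] + K1K2/[H⁺]²) = 1 / (1 + 10^+1.80 + 10^-0.47)
   = 1 / (1 + 63.096 + 0.33884) = 1/64.435 = 0.01552
[CO2*] = α₀ × DIC = 0.01552 × 3.49 = 0.0542 mmol/L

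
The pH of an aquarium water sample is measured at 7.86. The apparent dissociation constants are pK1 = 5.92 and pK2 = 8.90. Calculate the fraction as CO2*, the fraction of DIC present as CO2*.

α₀ = 0.0104

α₀ = 1 / (1 + K1/[H⁺] + K1K2/[H⁺]²) = 1 / (1 + 10^+1.94 + 10^+0.90)
   = 1 / (1 + 87.096 + 7.9433) = 1/96.040 = 0.01041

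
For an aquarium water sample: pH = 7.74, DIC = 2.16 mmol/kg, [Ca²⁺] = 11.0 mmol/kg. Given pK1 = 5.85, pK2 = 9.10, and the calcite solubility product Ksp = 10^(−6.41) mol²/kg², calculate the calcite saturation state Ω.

α₂ = 1 / (1 + [H⁺]/K2 + [H⁺]²/(K1K2)) = 1 / (1 + 10^+1.36 + 10^-0.53)
   = 1 / (1 + 22.909 + 0.29512) = 1/24.204 = 0.04132
[CO3²⁻] = α₂ × DIC = 0.04132 × 2.16 = 0.08924 mmol/kg
Ksp = 10^(−6.41) = 3.890×10^-7
Ω = [Ca²⁺][CO3²⁻]/Ksp = (11.0×10^-3)(8.924×10^-5) / 3.890×10^-7 = 2.52

Ω = 2.52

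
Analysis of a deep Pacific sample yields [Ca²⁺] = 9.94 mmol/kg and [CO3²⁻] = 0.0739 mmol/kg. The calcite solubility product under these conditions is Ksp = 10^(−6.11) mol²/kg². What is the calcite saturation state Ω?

Ω = 0.946

Ksp = 10^(−6.11) = 7.762×10^-7
Ω = [Ca²⁺][CO3²⁻]/Ksp = (9.94×10^-3)(0.0739×10^-3) / 7.762×10^-7 = 0.946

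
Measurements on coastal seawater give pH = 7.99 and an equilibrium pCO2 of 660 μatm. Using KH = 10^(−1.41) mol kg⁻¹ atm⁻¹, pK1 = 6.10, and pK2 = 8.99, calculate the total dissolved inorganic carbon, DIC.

DIC = 2.22 mmol/kg

[CO2*] = KH · pCO2 = 10^(−1.41) × 660×10^-6 = 2.568×10^-5 mol/kg
α₀ = 1/(1 + K1/[H⁺] + K1K2/[H⁺]²) = 1/(1 + 10^+1.89 + 10^+0.89) = 0.01158
DIC = [CO2*]/α₀ = 2.568×10^-5 / 0.01158 = 2.22 mmol/kg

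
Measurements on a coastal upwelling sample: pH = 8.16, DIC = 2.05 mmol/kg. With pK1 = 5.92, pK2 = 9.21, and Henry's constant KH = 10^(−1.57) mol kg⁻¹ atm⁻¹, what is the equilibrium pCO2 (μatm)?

pCO2 = 400 μatm

α₀ = 1 / (1 + K1/[H⁺] + K1K2/[H⁺]²) = 1 / (1 + 10^+2.24 + 10^+1.19)
   = 1 / (1 + 173.78 + 15.488) = 1/190.27 = 0.005256
[CO2*] = α₀ × DIC = 0.005256 × 2.05 = 0.01077 mmol/kg = 10.77 μmol/kg
pCO2 = [CO2*]/KH = 1.077×10^-5 / 2.692×10^-2 = 400 μatm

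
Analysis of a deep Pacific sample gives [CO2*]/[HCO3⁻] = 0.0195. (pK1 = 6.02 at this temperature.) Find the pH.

pH = 7.73

From K1 = [H⁺][HCO3⁻]/[CO2*]:  pH = pK1 − log₁₀([CO2*]/[HCO3⁻])
log₁₀(0.0195) = -1.710
pH = 6.02 − (-1.710) = 7.73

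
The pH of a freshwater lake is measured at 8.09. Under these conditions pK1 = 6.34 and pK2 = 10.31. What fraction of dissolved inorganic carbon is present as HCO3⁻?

α₁ = 1 / (1 + [H⁺]/K1 + K2/[H⁺]) = 1 / (1 + 10^-1.75 + 10^-2.22)
   = 1 / (1 + 0.017783 + 0.0060256) = 1/1.0238 = 0.9767

α₁ = 0.977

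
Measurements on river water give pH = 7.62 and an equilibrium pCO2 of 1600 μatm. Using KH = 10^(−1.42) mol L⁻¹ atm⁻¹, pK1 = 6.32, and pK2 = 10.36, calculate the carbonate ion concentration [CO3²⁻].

[CO3²⁻] = 2.21 μmol/L

[CO2*] = KH · pCO2 = 10^(−1.42) × 1600×10^-6 = 6.083×10^-5 mol/L
α₀ = 1/(1 + K1/[H⁺] + K1K2/[H⁺]²) = 1/(1 + 10^+1.30 + 10^-1.44) = 0.04764
DIC = [CO2*]/α₀ = 6.083×10^-5 / 0.04764 = 1.277 mmol/L
[CO3²⁻] = α₂·DIC; α₂ = 0.001730, so [CO3²⁻] = 0.001730 × 1.277 = 0.00221 mmol/L = 2.21 μmol/L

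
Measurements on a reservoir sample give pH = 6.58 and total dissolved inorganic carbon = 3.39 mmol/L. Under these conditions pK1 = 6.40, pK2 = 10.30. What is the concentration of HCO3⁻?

α₁ = 1 / (1 + [H⁺]/K1 + K2/[H⁺]) = 1 / (1 + 10^-0.18 + 10^-3.72)
   = 1 / (1 + 0.66069 + 0.00019055) = 1/1.6609 = 0.6021
[HCO3⁻] = α₁ × DIC = 0.6021 × 3.39 = 2.04 mmol/L

[HCO3⁻] = 2.04 mmol/L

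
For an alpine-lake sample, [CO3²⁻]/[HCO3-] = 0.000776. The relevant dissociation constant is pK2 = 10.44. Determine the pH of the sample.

From K2 = [H⁺][CO3²⁻]/[HCO3-]:  pH = pK2 + log₁₀([CO3²⁻]/[HCO3-])
log₁₀(0.000776) = -3.110
pH = 10.44 + (-3.110) = 7.33

pH = 7.33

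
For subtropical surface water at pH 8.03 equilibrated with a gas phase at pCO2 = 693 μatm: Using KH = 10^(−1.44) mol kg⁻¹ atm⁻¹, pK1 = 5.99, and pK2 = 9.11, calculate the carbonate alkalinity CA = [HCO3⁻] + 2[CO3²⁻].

[CO2*] = KH · pCO2 = 10^(−1.44) × 693×10^-6 = 2.516×10^-5 mol/kg
α₀ = 1/(1 + K1/[H⁺] + K1K2/[H⁺]²) = 1/(1 + 10^+2.04 + 10^+0.96) = 0.008349
DIC = [CO2*]/α₀ = 2.516×10^-5 / 0.008349 = 3.014 mmol/kg
CA = (α₁ + 2α₂)·DIC = (0.9155 + 2×0.07615) × 3.014 = 3.22 mmol/kg

CA = 3.22 mmol/kg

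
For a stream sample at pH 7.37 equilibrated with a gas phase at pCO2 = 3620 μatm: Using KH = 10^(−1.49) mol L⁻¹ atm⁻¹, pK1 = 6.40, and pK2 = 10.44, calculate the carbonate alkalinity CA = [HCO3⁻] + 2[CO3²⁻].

[CO2*] = KH · pCO2 = 10^(−1.49) × 3620×10^-6 = 1.171×10^-4 mol/L
α₀ = 1/(1 + K1/[H⁺] + K1K2/[H⁺]²) = 1/(1 + 10^+0.97 + 10^-2.10) = 0.09671
DIC = [CO2*]/α₀ = 1.171×10^-4 / 0.09671 = 1.211 mmol/L
CA = (α₁ + 2α₂)·DIC = (0.9025 + 2×0.0007682) × 1.211 = 1.10 mmol/L

CA = 1.10 mmol/L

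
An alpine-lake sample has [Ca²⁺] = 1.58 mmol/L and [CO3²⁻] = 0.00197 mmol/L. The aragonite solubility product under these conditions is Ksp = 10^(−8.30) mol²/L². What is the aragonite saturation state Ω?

Ω = 0.621

Ksp = 10^(−8.30) = 5.012×10^-9
Ω = [Ca²⁺][CO3²⁻]/Ksp = (1.58×10^-3)(0.00197×10^-3) / 5.012×10^-9 = 0.621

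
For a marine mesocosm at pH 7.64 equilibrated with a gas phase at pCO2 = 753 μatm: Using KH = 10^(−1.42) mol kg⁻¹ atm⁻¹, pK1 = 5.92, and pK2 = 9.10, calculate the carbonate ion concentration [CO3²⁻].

[CO2*] = KH · pCO2 = 10^(−1.42) × 753×10^-6 = 2.863×10^-5 mol/kg
α₀ = 1/(1 + K1/[H⁺] + K1K2/[H⁺]²) = 1/(1 + 10^+1.72 + 10^+0.26) = 0.01808
DIC = [CO2*]/α₀ = 2.863×10^-5 / 0.01808 = 1.583 mmol/kg
[CO3²⁻] = α₂·DIC; α₂ = 0.03291, so [CO3²⁻] = 0.03291 × 1.583 = 0.0521 mmol/kg

[CO3²⁻] = 0.0521 mmol/kg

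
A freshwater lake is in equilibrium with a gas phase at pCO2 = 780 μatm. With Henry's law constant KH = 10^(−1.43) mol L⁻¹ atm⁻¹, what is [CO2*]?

KH = 10^(−1.43) = 3.715×10^-2 mol L⁻¹ atm⁻¹
[CO2*] = KH · pCO2 = 3.715×10^-2 × 780×10^-6 atm = 2.90×10^-5 mol/L

[CO2*] = 29.0 μmol/L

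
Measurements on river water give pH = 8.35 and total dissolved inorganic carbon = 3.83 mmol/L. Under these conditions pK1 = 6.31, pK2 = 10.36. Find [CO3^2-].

[CO3²⁻] = 0.0367 mmol/L

α₂ = 1 / (1 + [H⁺]/K2 + [H⁺]²/(K1K2)) = 1 / (1 + 10^+2.01 + 10^-0.03)
   = 1 / (1 + 102.33 + 0.93325) = 1/104.26 = 0.009591
[CO3²⁻] = α₂ × DIC = 0.009591 × 3.83 = 0.0367 mmol/L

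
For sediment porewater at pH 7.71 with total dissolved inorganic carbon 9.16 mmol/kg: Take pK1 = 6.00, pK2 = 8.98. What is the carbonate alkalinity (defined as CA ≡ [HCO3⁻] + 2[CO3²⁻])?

CA = [HCO3⁻] + 2[CO3²⁻] = (α₁ + 2α₂)·DIC
At pH 7.71: [H⁺]/K1 = 10^-1.71 = 0.019498, K2/[H⁺] = 10^-1.27 = 0.053703
α₁ = 1/(1 + 0.019498 + 0.053703) = 1/1.0732 = 0.9318; α₂ = α₁·K2/[H⁺] = 0.05004
α₁ + 2α₂ = 1.0319
CA = 1.0319 × 9.16 = 9.45 mmol/kg

CA = 9.45 mmol/kg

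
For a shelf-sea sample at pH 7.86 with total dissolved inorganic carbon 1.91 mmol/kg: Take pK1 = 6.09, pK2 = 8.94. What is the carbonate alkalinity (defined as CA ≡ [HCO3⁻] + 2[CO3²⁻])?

CA = 2.02 mmol/kg

CA = [HCO3⁻] + 2[CO3²⁻] = (α₁ + 2α₂)·DIC
At pH 7.86: [H⁺]/K1 = 10^-1.77 = 0.016982, K2/[H⁺] = 10^-1.08 = 0.083176
α₁ = 1/(1 + 0.016982 + 0.083176) = 1/1.1002 = 0.9090; α₂ = α₁·K2/[H⁺] = 0.07560
α₁ + 2α₂ = 1.0602
CA = 1.0602 × 1.91 = 2.02 mmol/kg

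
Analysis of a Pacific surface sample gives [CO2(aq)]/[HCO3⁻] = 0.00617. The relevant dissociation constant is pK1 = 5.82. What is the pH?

From K1 = [H⁺][HCO3⁻]/[CO2(aq)]:  pH = pK1 − log₁₀([CO2(aq)]/[HCO3⁻])
log₁₀(0.00617) = -2.210
pH = 5.82 − (-2.210) = 8.03

pH = 8.03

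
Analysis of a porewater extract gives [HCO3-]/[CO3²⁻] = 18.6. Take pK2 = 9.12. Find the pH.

From K2 = [H⁺][CO3²⁻]/[HCO3-]:  pH = pK2 − log₁₀([HCO3-]/[CO3²⁻])
log₁₀(18.6) = +1.270
pH = 9.12 − (+1.270) = 7.85

pH = 7.85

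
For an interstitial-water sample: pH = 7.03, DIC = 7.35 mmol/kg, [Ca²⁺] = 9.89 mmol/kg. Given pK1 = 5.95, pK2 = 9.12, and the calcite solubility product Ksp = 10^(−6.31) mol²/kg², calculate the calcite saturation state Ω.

α₂ = 1 / (1 + [H⁺]/K2 + [H⁺]²/(K1K2)) = 1 / (1 + 10^+2.09 + 10^+1.01)
   = 1 / (1 + 123.03 + 10.233) = 1/134.26 = 0.007448
[CO3²⁻] = α₂ × DIC = 0.007448 × 7.35 = 0.05474 mmol/kg
Ksp = 10^(−6.31) = 4.898×10^-7
Ω = [Ca²⁺][CO3²⁻]/Ksp = (9.89×10^-3)(5.474×10^-5) / 4.898×10^-7 = 1.11

Ω = 1.11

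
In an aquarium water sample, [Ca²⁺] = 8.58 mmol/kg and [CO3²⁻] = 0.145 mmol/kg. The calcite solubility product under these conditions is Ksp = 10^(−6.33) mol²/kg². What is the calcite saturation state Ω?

Ksp = 10^(−6.33) = 4.677×10^-7
Ω = [Ca²⁺][CO3²⁻]/Ksp = (8.58×10^-3)(0.145×10^-3) / 4.677×10^-7 = 2.66

Ω = 2.66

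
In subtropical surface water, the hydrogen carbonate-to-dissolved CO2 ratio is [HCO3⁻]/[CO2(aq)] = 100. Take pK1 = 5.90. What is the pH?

pH = 7.90

From K1 = [H⁺][HCO3⁻]/[CO2(aq)]:  pH = pK1 + log₁₀([HCO3⁻]/[CO2(aq)])
log₁₀(100) = +2.000
pH = 5.90 + (+2.000) = 7.90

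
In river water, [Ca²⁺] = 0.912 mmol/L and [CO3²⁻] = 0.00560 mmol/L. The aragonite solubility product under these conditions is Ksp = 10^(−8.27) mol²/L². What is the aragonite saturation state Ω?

Ω = 0.951

Ksp = 10^(−8.27) = 5.370×10^-9
Ω = [Ca²⁺][CO3²⁻]/Ksp = (0.912×10^-3)(0.00560×10^-3) / 5.370×10^-9 = 0.951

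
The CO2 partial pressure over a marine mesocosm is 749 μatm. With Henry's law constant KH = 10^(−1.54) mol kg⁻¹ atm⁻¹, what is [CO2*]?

[CO2*] = 21.6 μmol/kg

KH = 10^(−1.54) = 2.884×10^-2 mol kg⁻¹ atm⁻¹
[CO2*] = KH · pCO2 = 2.884×10^-2 × 749×10^-6 atm = 2.16×10^-5 mol/kg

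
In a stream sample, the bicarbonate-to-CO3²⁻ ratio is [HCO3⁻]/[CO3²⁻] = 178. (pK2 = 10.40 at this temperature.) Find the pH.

pH = 8.15

From K2 = [H⁺][CO3²⁻]/[HCO3⁻]:  pH = pK2 − log₁₀([HCO3⁻]/[CO3²⁻])
log₁₀(178) = +2.250
pH = 10.40 − (+2.250) = 8.15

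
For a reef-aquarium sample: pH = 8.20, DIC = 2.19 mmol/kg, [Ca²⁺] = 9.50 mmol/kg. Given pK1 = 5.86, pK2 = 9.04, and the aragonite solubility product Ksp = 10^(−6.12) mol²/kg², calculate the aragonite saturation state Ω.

Ω = 3.45

α₂ = 1 / (1 + [H⁺]/K2 + [H⁺]²/(K1K2)) = 1 / (1 + 10^+0.84 + 10^-1.50)
   = 1 / (1 + 6.9183 + 0.031623) = 1/7.9499 = 0.1258
[CO3²⁻] = α₂ × DIC = 0.1258 × 2.19 = 0.2755 mmol/kg
Ksp = 10^(−6.12) = 7.586×10^-7
Ω = [Ca²⁺][CO3²⁻]/Ksp = (9.50×10^-3)(2.755×10^-4) / 7.586×10^-7 = 3.45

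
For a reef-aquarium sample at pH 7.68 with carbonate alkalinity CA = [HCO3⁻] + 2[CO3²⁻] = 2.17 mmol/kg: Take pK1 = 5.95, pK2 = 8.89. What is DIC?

DIC = 2.09 mmol/kg

CA = [HCO3⁻] + 2[CO3²⁻] = (α₁ + 2α₂)·DIC
At pH 7.68: [H⁺]/K1 = 10^-1.73 = 0.018621, K2/[H⁺] = 10^-1.21 = 0.061660
α₁ = 1/(1 + 0.018621 + 0.061660) = 1/1.0803 = 0.9257; α₂ = α₁·K2/[H⁺] = 0.05708
α₁ + 2α₂ = 1.0398
DIC = CA / (α₁ + 2α₂) = 2.17 / 1.0398 = 2.09 mmol/kg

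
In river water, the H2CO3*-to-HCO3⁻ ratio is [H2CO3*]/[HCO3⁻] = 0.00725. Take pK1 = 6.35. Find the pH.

From K1 = [H⁺][HCO3⁻]/[H2CO3*]:  pH = pK1 − log₁₀([H2CO3*]/[HCO3⁻])
log₁₀(0.00725) = -2.140
pH = 6.35 − (-2.140) = 8.49

pH = 8.49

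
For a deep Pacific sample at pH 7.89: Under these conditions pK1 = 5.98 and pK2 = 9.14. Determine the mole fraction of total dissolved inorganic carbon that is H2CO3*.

α₀ = 1 / (1 + K1/[H⁺] + K1K2/[H⁺]²) = 1 / (1 + 10^+1.91 + 10^+0.66)
   = 1 / (1 + 81.283 + 4.5709) = 1/86.854 = 0.01151

α₀ = 0.0115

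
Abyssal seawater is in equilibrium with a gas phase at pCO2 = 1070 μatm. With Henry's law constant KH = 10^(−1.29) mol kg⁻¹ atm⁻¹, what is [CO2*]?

KH = 10^(−1.29) = 5.129×10^-2 mol kg⁻¹ atm⁻¹
[CO2*] = KH · pCO2 = 5.129×10^-2 × 1070×10^-6 atm = 5.49×10^-5 mol/kg

[CO2*] = 54.9 μmol/kg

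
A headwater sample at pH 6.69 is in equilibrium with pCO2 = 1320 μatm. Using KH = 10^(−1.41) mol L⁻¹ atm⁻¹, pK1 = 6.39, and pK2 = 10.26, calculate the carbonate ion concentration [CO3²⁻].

[CO3²⁻] = 0.0276 μmol/L

[CO2*] = KH · pCO2 = 10^(−1.41) × 1320×10^-6 = 5.135×10^-5 mol/L
α₀ = 1/(1 + K1/[H⁺] + K1K2/[H⁺]²) = 1/(1 + 10^+0.30 + 10^-3.27) = 0.3338
DIC = [CO2*]/α₀ = 5.135×10^-5 / 0.3338 = 0.1538 mmol/L
[CO3²⁻] = α₂·DIC; α₂ = 0.0001793, so [CO3²⁻] = 0.0001793 × 0.1538 = 2.76×10^-5 mmol/L = 0.0276 μmol/L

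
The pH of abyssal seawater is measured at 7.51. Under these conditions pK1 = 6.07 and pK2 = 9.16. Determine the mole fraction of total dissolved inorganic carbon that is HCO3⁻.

α₁ = 1 / (1 + [H⁺]/K1 + K2/[H⁺]) = 1 / (1 + 10^-1.44 + 10^-1.65)
   = 1 / (1 + 0.036308 + 0.022387) = 1/1.0587 = 0.9446

α₁ = 0.945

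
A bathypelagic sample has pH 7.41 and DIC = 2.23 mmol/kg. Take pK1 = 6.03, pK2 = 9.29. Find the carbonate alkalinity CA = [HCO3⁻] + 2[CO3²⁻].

CA = 2.17 mmol/kg

CA = [HCO3⁻] + 2[CO3²⁻] = (α₁ + 2α₂)·DIC
At pH 7.41: [H⁺]/K1 = 10^-1.38 = 0.041687, K2/[H⁺] = 10^-1.88 = 0.013183
α₁ = 1/(1 + 0.041687 + 0.013183) = 1/1.0549 = 0.9480; α₂ = α₁·K2/[H⁺] = 0.01250
α₁ + 2α₂ = 0.9730
CA = 0.9730 × 2.23 = 2.17 mmol/kg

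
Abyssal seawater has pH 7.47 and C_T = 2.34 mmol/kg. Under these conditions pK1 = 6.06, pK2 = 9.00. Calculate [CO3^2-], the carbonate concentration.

α₂ = 1 / (1 + [H⁺]/K2 + [H⁺]²/(K1K2)) = 1 / (1 + 10^+1.53 + 10^+0.12)
   = 1 / (1 + 33.884 + 1.3183) = 1/36.203 = 0.02762
[CO3²⁻] = α₂ × DIC = 0.02762 × 2.34 = 0.0646 mmol/kg

[CO3²⁻] = 0.0646 mmol/kg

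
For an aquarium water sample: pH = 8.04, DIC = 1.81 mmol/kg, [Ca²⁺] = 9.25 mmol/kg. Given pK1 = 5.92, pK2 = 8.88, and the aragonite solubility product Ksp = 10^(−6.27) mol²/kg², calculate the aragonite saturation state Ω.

α₂ = 1 / (1 + [H⁺]/K2 + [H⁺]²/(K1K2)) = 1 / (1 + 10^+0.84 + 10^-1.28)
   = 1 / (1 + 6.9183 + 0.052481) = 1/7.9708 = 0.1255
[CO3²⁻] = α₂ × DIC = 0.1255 × 1.81 = 0.2271 mmol/kg
Ksp = 10^(−6.27) = 5.370×10^-7
Ω = [Ca²⁺][CO3²⁻]/Ksp = (9.25×10^-3)(2.271×10^-4) / 5.370×10^-7 = 3.91

Ω = 3.91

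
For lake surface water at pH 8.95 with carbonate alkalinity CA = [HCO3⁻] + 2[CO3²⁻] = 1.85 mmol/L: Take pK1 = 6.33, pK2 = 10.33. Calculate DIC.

CA = [HCO3⁻] + 2[CO3²⁻] = (α₁ + 2α₂)·DIC
At pH 8.95: [H⁺]/K1 = 10^-2.62 = 0.0023988, K2/[H⁺] = 10^-1.38 = 0.041687
α₁ = 1/(1 + 0.0023988 + 0.041687) = 1/1.0441 = 0.9578; α₂ = α₁·K2/[H⁺] = 0.03993
α₁ + 2α₂ = 1.0376
DIC = CA / (α₁ + 2α₂) = 1.85 / 1.0376 = 1.78 mmol/L

DIC = 1.78 mmol/L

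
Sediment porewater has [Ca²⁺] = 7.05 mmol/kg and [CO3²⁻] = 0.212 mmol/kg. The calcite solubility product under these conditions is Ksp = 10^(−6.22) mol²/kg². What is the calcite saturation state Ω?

Ksp = 10^(−6.22) = 6.026×10^-7
Ω = [Ca²⁺][CO3²⁻]/Ksp = (7.05×10^-3)(0.212×10^-3) / 6.026×10^-7 = 2.48

Ω = 2.48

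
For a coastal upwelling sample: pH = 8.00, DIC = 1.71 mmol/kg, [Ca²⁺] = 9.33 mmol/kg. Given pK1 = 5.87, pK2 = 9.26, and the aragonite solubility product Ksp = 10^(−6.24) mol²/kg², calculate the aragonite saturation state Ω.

α₂ = 1 / (1 + [H⁺]/K2 + [H⁺]²/(K1K2)) = 1 / (1 + 10^+1.26 + 10^-0.87)
   = 1 / (1 + 18.197 + 0.13490) = 1/19.332 = 0.05173
[CO3²⁻] = α₂ × DIC = 0.05173 × 1.71 = 0.08845 mmol/kg
Ksp = 10^(−6.24) = 5.754×10^-7
Ω = [Ca²⁺][CO3²⁻]/Ksp = (9.33×10^-3)(8.845×10^-5) / 5.754×10^-7 = 1.43

Ω = 1.43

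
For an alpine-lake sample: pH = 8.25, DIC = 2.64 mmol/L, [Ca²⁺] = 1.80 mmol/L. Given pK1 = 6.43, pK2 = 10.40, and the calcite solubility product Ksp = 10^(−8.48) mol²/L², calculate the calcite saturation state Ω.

α₂ = 1 / (1 + [H⁺]/K2 + [H⁺]²/(K1K2)) = 1 / (1 + 10^+2.15 + 10^+0.33)
   = 1 / (1 + 141.25 + 2.1380) = 1/144.39 = 0.006926
[CO3²⁻] = α₂ × DIC = 0.006926 × 2.64 = 0.01828 mmol/L = 18.28 μmol/L
Ksp = 10^(−8.48) = 3.311×10^-9
Ω = [Ca²⁺][CO3²⁻]/Ksp = (1.80×10^-3)(1.828×10^-5) / 3.311×10^-9 = 9.94

Ω = 9.94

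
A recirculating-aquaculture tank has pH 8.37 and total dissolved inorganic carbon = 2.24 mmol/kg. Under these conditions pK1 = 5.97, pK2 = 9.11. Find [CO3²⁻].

α₂ = 1 / (1 + [H⁺]/K2 + [H⁺]²/(K1K2)) = 1 / (1 + 10^+0.74 + 10^-1.66)
   = 1 / (1 + 5.4954 + 0.021878) = 1/6.5173 = 0.1534
[CO3²⁻] = α₂ × DIC = 0.1534 × 2.24 = 0.344 mmol/kg

[CO3²⁻] = 0.344 mmol/kg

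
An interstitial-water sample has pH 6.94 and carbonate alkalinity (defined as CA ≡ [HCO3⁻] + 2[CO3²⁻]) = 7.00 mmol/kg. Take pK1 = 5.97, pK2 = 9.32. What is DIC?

CA = [HCO3⁻] + 2[CO3²⁻] = (α₁ + 2α₂)·DIC
At pH 6.94: [H⁺]/K1 = 10^-0.97 = 0.10715, K2/[H⁺] = 10^-2.38 = 0.0041687
α₁ = 1/(1 + 0.10715 + 0.0041687) = 1/1.1113 = 0.8998; α₂ = α₁·K2/[H⁺] = 0.003751
α₁ + 2α₂ = 0.9073
DIC = CA / (α₁ + 2α₂) = 7.00 / 0.9073 = 7.71 mmol/kg

DIC = 7.71 mmol/kg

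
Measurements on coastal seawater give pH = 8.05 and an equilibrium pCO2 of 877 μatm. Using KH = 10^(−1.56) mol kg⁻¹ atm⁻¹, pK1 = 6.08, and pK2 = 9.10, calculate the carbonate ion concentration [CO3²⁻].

[CO3²⁻] = 0.201 mmol/kg

[CO2*] = KH · pCO2 = 10^(−1.56) × 877×10^-6 = 2.415×10^-5 mol/kg
α₀ = 1/(1 + K1/[H⁺] + K1K2/[H⁺]²) = 1/(1 + 10^+1.97 + 10^+0.92) = 0.009742
DIC = [CO2*]/α₀ = 2.415×10^-5 / 0.009742 = 2.479 mmol/kg
[CO3²⁻] = α₂·DIC; α₂ = 0.08103, so [CO3²⁻] = 0.08103 × 2.479 = 0.201 mmol/kg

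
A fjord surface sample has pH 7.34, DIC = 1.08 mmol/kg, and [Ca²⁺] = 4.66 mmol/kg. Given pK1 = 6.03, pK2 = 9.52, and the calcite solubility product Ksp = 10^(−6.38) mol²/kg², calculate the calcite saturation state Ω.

α₂ = 1 / (1 + [H⁺]/K2 + [H⁺]²/(K1K2)) = 1 / (1 + 10^+2.18 + 10^+0.87)
   = 1 / (1 + 151.36 + 7.4131) = 1/159.77 = 0.006259
[CO3²⁻] = α₂ × DIC = 0.006259 × 1.08 = 0.006760 mmol/kg = 6.760 μmol/kg
Ksp = 10^(−6.38) = 4.169×10^-7
Ω = [Ca²⁺][CO3²⁻]/Ksp = (4.66×10^-3)(6.760×10^-6) / 4.169×10^-7 = 0.0756

Ω = 0.0756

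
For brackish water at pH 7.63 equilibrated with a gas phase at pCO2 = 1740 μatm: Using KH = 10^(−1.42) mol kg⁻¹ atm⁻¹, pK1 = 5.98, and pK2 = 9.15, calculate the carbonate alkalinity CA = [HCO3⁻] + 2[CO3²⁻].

CA = 3.13 mmol/kg

[CO2*] = KH · pCO2 = 10^(−1.42) × 1740×10^-6 = 6.615×10^-5 mol/kg
α₀ = 1/(1 + K1/[H⁺] + K1K2/[H⁺]²) = 1/(1 + 10^+1.65 + 10^+0.13) = 0.02127
DIC = [CO2*]/α₀ = 6.615×10^-5 / 0.02127 = 3.110 mmol/kg
CA = (α₁ + 2α₂)·DIC = (0.9500 + 2×0.02869) × 3.110 = 3.13 mmol/kg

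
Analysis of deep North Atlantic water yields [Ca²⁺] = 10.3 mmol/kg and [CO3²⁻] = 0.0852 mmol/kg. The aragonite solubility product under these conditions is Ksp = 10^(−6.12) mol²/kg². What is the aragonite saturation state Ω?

Ksp = 10^(−6.12) = 7.586×10^-7
Ω = [Ca²⁺][CO3²⁻]/Ksp = (10.3×10^-3)(0.0852×10^-3) / 7.586×10^-7 = 1.16

Ω = 1.16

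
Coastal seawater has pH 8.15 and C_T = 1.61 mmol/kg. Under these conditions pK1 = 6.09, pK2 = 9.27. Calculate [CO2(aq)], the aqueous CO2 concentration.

[CO2*] = 12.9 μmol/kg

α₀ = 1 / (1 + K1/[H⁺] + K1K2/[H⁺]²) = 1 / (1 + 10^+2.06 + 10^+0.94)
   = 1 / (1 + 114.82 + 8.7096) = 1/124.52 = 0.008031
[CO2*] = α₀ × DIC = 0.008031 × 1.61 = 0.0129 mmol/kg = 12.9 μmol/kg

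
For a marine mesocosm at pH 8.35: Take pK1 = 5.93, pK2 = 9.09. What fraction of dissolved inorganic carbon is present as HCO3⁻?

α₁ = 0.843

α₁ = 1 / (1 + [H⁺]/K1 + K2/[H⁺]) = 1 / (1 + 10^-2.42 + 10^-0.74)
   = 1 / (1 + 0.0038019 + 0.18197) = 1/1.1858 = 0.8433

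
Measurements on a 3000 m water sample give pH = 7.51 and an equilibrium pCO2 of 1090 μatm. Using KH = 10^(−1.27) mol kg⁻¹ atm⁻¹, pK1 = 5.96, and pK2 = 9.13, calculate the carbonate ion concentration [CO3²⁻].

[CO3²⁻] = 0.0498 mmol/kg

[CO2*] = KH · pCO2 = 10^(−1.27) × 1090×10^-6 = 5.854×10^-5 mol/kg
α₀ = 1/(1 + K1/[H⁺] + K1K2/[H⁺]²) = 1/(1 + 10^+1.55 + 10^-0.07) = 0.02679
DIC = [CO2*]/α₀ = 5.854×10^-5 / 0.02679 = 2.185 mmol/kg
[CO3²⁻] = α₂·DIC; α₂ = 0.02280, so [CO3²⁻] = 0.02280 × 2.185 = 0.0498 mmol/kg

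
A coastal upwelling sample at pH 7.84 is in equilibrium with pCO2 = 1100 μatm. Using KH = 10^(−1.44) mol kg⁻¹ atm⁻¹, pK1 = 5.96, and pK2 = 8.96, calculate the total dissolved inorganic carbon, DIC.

DIC = 3.30 mmol/kg

[CO2*] = KH · pCO2 = 10^(−1.44) × 1100×10^-6 = 3.994×10^-5 mol/kg
α₀ = 1/(1 + K1/[H⁺] + K1K2/[H⁺]²) = 1/(1 + 10^+1.88 + 10^+0.76) = 0.01210
DIC = [CO2*]/α₀ = 3.994×10^-5 / 0.01210 = 3.30 mmol/kg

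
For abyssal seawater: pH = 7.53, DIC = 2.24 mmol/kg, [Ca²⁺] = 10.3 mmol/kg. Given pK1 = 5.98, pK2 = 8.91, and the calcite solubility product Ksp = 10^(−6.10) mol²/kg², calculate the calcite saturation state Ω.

α₂ = 1 / (1 + [H⁺]/K2 + [H⁺]²/(K1K2)) = 1 / (1 + 10^+1.38 + 10^-0.17)
   = 1 / (1 + 23.988 + 0.67608) = 1/25.664 = 0.03896
[CO3²⁻] = α₂ × DIC = 0.03896 × 2.24 = 0.08728 mmol/kg
Ksp = 10^(−6.10) = 7.943×10^-7
Ω = [Ca²⁺][CO3²⁻]/Ksp = (10.3×10^-3)(8.728×10^-5) / 7.943×10^-7 = 1.13

Ω = 1.13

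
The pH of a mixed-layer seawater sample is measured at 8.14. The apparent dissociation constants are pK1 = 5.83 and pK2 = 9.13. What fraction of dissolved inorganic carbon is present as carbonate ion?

α₂ = 0.0924

α₂ = 1 / (1 + [H⁺]/K2 + [H⁺]²/(K1K2)) = 1 / (1 + 10^+0.99 + 10^-1.32)
   = 1 / (1 + 9.7724 + 0.047863) = 1/10.820 = 0.09242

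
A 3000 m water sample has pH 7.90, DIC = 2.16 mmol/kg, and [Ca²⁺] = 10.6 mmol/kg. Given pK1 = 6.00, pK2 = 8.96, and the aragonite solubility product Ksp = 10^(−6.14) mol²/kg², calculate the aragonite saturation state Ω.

Ω = 2.50

α₂ = 1 / (1 + [H⁺]/K2 + [H⁺]²/(K1K2)) = 1 / (1 + 10^+1.06 + 10^-0.84)
   = 1 / (1 + 11.482 + 0.14454) = 1/12.626 = 0.07920
[CO3²⁻] = α₂ × DIC = 0.07920 × 2.16 = 0.1711 mmol/kg
Ksp = 10^(−6.14) = 7.244×10^-7
Ω = [Ca²⁺][CO3²⁻]/Ksp = (10.6×10^-3)(1.711×10^-4) / 7.244×10^-7 = 2.50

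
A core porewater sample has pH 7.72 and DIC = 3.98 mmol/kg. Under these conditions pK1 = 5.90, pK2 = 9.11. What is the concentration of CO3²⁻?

[CO3²⁻] = 0.154 mmol/kg

α₂ = 1 / (1 + [H⁺]/K2 + [H⁺]²/(K1K2)) = 1 / (1 + 10^+1.39 + 10^-0.43)
   = 1 / (1 + 24.547 + 0.37154) = 1/25.919 = 0.03858
[CO3²⁻] = α₂ × DIC = 0.03858 × 3.98 = 0.154 mmol/kg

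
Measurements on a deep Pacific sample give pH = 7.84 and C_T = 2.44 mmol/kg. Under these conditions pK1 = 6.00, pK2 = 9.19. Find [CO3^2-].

α₂ = 1 / (1 + [H⁺]/K2 + [H⁺]²/(K1K2)) = 1 / (1 + 10^+1.35 + 10^-0.49)
   = 1 / (1 + 22.387 + 0.32359) = 1/23.711 = 0.04217
[CO3²⁻] = α₂ × DIC = 0.04217 × 2.44 = 0.103 mmol/kg

[CO3²⁻] = 0.103 mmol/kg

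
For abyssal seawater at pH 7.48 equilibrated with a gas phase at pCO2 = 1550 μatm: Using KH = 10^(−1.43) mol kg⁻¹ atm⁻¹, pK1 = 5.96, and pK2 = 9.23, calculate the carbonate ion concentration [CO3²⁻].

[CO2*] = KH · pCO2 = 10^(−1.43) × 1550×10^-6 = 5.759×10^-5 mol/kg
α₀ = 1/(1 + K1/[H⁺] + K1K2/[H⁺]²) = 1/(1 + 10^+1.52 + 10^-0.23) = 0.02882
DIC = [CO2*]/α₀ = 5.759×10^-5 / 0.02882 = 1.998 mmol/kg
[CO3²⁻] = α₂·DIC; α₂ = 0.01697, so [CO3²⁻] = 0.01697 × 1.998 = 0.0339 mmol/kg

[CO3²⁻] = 0.0339 mmol/kg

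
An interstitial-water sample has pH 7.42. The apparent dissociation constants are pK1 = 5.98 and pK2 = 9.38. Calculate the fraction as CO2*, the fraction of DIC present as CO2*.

α₀ = 0.0347

α₀ = 1 / (1 + K1/[H⁺] + K1K2/[H⁺]²) = 1 / (1 + 10^+1.44 + 10^-0.52)
   = 1 / (1 + 27.542 + 0.30200) = 1/28.844 = 0.03467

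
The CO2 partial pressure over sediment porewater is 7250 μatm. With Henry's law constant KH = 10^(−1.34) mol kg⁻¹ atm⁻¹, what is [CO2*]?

KH = 10^(−1.34) = 4.571×10^-2 mol kg⁻¹ atm⁻¹
[CO2*] = KH · pCO2 = 4.571×10^-2 × 7250×10^-6 atm = 3.31×10^-4 mol/kg

[CO2*] = 331 μmol/kg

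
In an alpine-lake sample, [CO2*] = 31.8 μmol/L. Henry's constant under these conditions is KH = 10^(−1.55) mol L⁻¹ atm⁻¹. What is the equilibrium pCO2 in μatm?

KH = 10^(−1.55) = 2.818×10^-2 mol L⁻¹ atm⁻¹
pCO2 = [CO2*]/KH = 31.8×10^-6 / 2.818×10^-2 = 1.13×10^-3 atm = 1130 μatm

pCO2 = 1130 μatm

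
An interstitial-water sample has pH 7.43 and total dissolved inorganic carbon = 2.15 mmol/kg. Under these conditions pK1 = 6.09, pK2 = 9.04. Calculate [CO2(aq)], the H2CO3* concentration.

α₀ = 1 / (1 + K1/[H⁺] + K1K2/[H⁺]²) = 1 / (1 + 10^+1.34 + 10^-0.27)
   = 1 / (1 + 21.878 + 0.53703) = 1/23.415 = 0.04271
[CO2*] = α₀ × DIC = 0.04271 × 2.15 = 0.0918 mmol/kg

[CO2*] = 0.0918 mmol/kg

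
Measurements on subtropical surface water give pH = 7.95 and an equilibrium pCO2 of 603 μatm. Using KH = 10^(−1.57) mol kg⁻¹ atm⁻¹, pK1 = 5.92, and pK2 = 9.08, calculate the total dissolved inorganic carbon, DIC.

DIC = 1.88 mmol/kg

[CO2*] = KH · pCO2 = 10^(−1.57) × 603×10^-6 = 1.623×10^-5 mol/kg
α₀ = 1/(1 + K1/[H⁺] + K1K2/[H⁺]²) = 1/(1 + 10^+2.03 + 10^+0.90) = 0.008614
DIC = [CO2*]/α₀ = 1.623×10^-5 / 0.008614 = 1.88 mmol/kg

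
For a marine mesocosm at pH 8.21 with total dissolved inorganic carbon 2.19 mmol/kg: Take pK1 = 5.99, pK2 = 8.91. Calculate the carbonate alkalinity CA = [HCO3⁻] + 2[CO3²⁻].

CA = [HCO3⁻] + 2[CO3²⁻] = (α₁ + 2α₂)·DIC
At pH 8.21: [H⁺]/K1 = 10^-2.22 = 0.0060256, K2/[H⁺] = 10^-0.70 = 0.19953
α₁ = 1/(1 + 0.0060256 + 0.19953) = 1/1.2056 = 0.8295; α₂ = α₁·K2/[H⁺] = 0.1655
α₁ + 2α₂ = 1.1605
CA = 1.1605 × 2.19 = 2.54 mmol/kg

CA = 2.54 mmol/kg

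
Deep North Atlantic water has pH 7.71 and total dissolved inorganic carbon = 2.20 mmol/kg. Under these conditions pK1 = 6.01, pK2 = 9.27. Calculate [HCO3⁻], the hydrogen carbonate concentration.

α₁ = 1 / (1 + [H⁺]/K1 + K2/[H⁺]) = 1 / (1 + 10^-1.70 + 10^-1.56)
   = 1 / (1 + 0.019953 + 0.027542) = 1/1.0475 = 0.9547
[HCO3⁻] = α₁ × DIC = 0.9547 × 2.20 = 2.10 mmol/kg

[HCO3⁻] = 2.10 mmol/kg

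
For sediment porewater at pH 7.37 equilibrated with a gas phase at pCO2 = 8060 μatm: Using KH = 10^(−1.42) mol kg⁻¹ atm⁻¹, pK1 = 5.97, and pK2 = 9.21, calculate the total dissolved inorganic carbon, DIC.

DIC = 8.11 mmol/kg

[CO2*] = KH · pCO2 = 10^(−1.42) × 8060×10^-6 = 3.064×10^-4 mol/kg
α₀ = 1/(1 + K1/[H⁺] + K1K2/[H⁺]²) = 1/(1 + 10^+1.40 + 10^-0.44) = 0.03776
DIC = [CO2*]/α₀ = 3.064×10^-4 / 0.03776 = 8.11 mmol/kg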